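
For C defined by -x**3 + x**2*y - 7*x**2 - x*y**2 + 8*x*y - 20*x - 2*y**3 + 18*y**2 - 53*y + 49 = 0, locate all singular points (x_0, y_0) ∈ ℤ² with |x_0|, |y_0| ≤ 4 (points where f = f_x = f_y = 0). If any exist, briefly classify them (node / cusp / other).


Singular points: {(-1, 3)}; classification: node.

Compute partial derivatives:
  f_x = -3*x**2 + 2*x*y - 14*x - y**2 + 8*y - 20.
  f_y = x**2 - 2*x*y + 8*x - 6*y**2 + 36*y - 53.
Scan x_0 ∈ {−4, ..., 4}. For each x_0, f_y(x_0, y) is a polynomial in y; find its integer roots y ∈ {−4, ..., 4}, then test f_x and f at those candidates.
  x = -4: f_y(-4, y) = -6*y**2 + 44*y - 69; no integer root y with |y| ≤ 4.
  x = -3: f_y(-3, y) = -6*y**2 + 42*y - 68; no integer root y with |y| ≤ 4.
  x = -2: f_y(-2, y) = -6*y**2 + 40*y - 65; no integer root y with |y| ≤ 4.
  x = -1: f_y(-1, y) = -6*y**2 + 38*y - 60; vanishes at y ∈ {3}. (-1, 3): f_x = 0, f = 0 — SINGULAR.
  x = 0: f_y(0, y) = -6*y**2 + 36*y - 53; no integer root y with |y| ≤ 4.
  x = 1: f_y(1, y) = -6*y**2 + 34*y - 44; vanishes at y ∈ {2}. (1, 2): f_x = -21 ≠ 0.
  x = 2: f_y(2, y) = -6*y**2 + 32*y - 33; no integer root y with |y| ≤ 4.
  x = 3: f_y(3, y) = -6*y**2 + 30*y - 20; no integer root y with |y| ≤ 4.
  x = 4: f_y(4, y) = -6*y**2 + 28*y - 5; no integer root y with |y| ≤ 4.
Only singular point on the grid: (-1, 3).
Classify: substitute x = -1 + u, y = 3 + v and expand: f = -u**3 + u**2*v - u**2 - u*v**2 - 2*v**3 + v**2.
No constant or linear terms (consistent with a singular point). Quadratic part: -u**2 + v**2. Cubic part: -u**3 + u**2*v - u*v**2 - 2*v**3.
The quadratic part v**2 - u**2 = (v − u)(v + u) splits into two distinct linear factors, so there are two distinct tangent lines y − 3 = ±(x − -1) — this is a node (ordinary double point).
Classification: node.


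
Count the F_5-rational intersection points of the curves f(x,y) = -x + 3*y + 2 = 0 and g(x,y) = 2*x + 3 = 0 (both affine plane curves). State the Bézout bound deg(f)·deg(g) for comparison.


Common zeros: {(1, 3)}; count = 1; Bézout bound = 1.

deg(f) = 1, deg(g) = 1, so Bézout bound = 1.
Scan x ∈ F_5. For each x, list the y ∈ F_5 with f(x, y) ≡ 0 and those with g(x, y) ≡ 0 (mod 5); the common zeros in that column are the intersection.
  x = 0: f ≡ 0 at y ∈ {1}; g ≡ 0 at y ∈ ∅; common: ∅.
  x = 1: f ≡ 0 at y ∈ {3}; g ≡ 0 at y ∈ {0, 1, 2, 3, 4}; common: {3}.
  x = 2: f ≡ 0 at y ∈ {0}; g ≡ 0 at y ∈ ∅; common: ∅.
  x = 3: f ≡ 0 at y ∈ {2}; g ≡ 0 at y ∈ ∅; common: ∅.
  x = 4: f ≡ 0 at y ∈ {4}; g ≡ 0 at y ∈ ∅; common: ∅.
Collecting: common zeros = {(1, 3)}, so the count is 1.
Comparison with the Bézout bound: 1 ≤ 1 = deg(f)·deg(g), as expected for curves with no common component (the bound is attained).


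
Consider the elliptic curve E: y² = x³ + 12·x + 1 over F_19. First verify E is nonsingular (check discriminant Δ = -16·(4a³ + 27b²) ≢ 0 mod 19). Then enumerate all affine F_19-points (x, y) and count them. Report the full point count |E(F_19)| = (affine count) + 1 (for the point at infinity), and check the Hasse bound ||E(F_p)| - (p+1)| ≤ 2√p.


Affine points = {(0, 1), (0, 18), (3, 8), (3, 11), (6, 2), (6, 17), (8, 1), (8, 18), (10, 0), (11, 1), (11, 18), (12, 7), (12, 12), (13, 6), (13, 13), (14, 5), (14, 14), (17, 8), (17, 11), (18, 8), (18, 11)}; affine count = 21; |E(F_19)| = 22.

Discriminant check: Δ ∝ 4a³ + 27b² = 4·12³ + 27·1² = 4·1728 + 27·1 ≡ 4 (mod 19). Nonzero ⇒ E is nonsingular.
For each x ∈ F_19, compute rhs = x³ + 12·x + 1 mod 19, then count y ∈ F_19 with y² ≡ rhs.
  x = 0: rhs = 1, matching y values: 1, 18 (2 points).
  x = 1: rhs = 14, matching y values: none (0 points).
  x = 2: rhs = 14, matching y values: none (0 points).
  x = 3: rhs = 7, matching y values: 8, 11 (2 points).
  x = 4: rhs = 18, matching y values: none (0 points).
  x = 5: rhs = 15, matching y values: none (0 points).
  x = 6: rhs = 4, matching y values: 2, 17 (2 points).
  x = 7: rhs = 10, matching y values: none (0 points).
  x = 8: rhs = 1, matching y values: 1, 18 (2 points).
  x = 9: rhs = 2, matching y values: none (0 points).
  x = 10: rhs = 0, matching y values: 0 (1 points).
  x = 11: rhs = 1, matching y values: 1, 18 (2 points).
  x = 12: rhs = 11, matching y values: 7, 12 (2 points).
  x = 13: rhs = 17, matching y values: 6, 13 (2 points).
  x = 14: rhs = 6, matching y values: 5, 14 (2 points).
  x = 15: rhs = 3, matching y values: none (0 points).
  x = 16: rhs = 14, matching y values: none (0 points).
  x = 17: rhs = 7, matching y values: 8, 11 (2 points).
  x = 18: rhs = 7, matching y values: 8, 11 (2 points).
Total affine count: 21.
Full point count |E(F_19)| = 21 + 1 = 22.
Hasse bound: |22 − (19+1)| = |2| = 2 ≤ 2√19 ≈ 8.7178 ✓.


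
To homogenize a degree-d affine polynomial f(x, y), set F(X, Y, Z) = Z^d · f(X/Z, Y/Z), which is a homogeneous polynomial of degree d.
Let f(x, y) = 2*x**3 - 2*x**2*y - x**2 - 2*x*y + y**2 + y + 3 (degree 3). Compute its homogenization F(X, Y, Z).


F(X, Y, Z) = 2*X**3 - 2*X**2*Y - X**2*Z - 2*X*Y*Z + Y**2*Z + Y*Z**2 + 3*Z**3

deg(f) = 3.
Substitute x = X/Z, y = Y/Z into f, then multiply by Z^3.
  monomial 2·x^3·y^0 ↦ 2·X^3·Y^0·Z^0.
  monomial -2·x^2·y^1 ↦ -2·X^2·Y^1·Z^0.
  monomial -1·x^2·y^0 ↦ -1·X^2·Y^0·Z^1.
  monomial -2·x^1·y^1 ↦ -2·X^1·Y^1·Z^1.
  monomial 1·x^0·y^2 ↦ 1·X^0·Y^2·Z^1.
  monomial 1·x^0·y^1 ↦ 1·X^0·Y^1·Z^2.
  monomial 3·x^0·y^0 ↦ 3·X^0·Y^0·Z^3.
Collecting: F(X, Y, Z) = 2*X**3 - 2*X**2*Y - X**2*Z - 2*X*Y*Z + Y**2*Z + Y*Z**2 + 3*Z**3.


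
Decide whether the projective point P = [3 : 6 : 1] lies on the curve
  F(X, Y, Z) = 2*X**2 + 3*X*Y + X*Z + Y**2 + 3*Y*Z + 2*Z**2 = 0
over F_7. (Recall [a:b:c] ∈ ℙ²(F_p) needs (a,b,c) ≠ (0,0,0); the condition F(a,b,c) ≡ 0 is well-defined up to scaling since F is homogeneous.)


F(3,6,1) ≡ 5 (mod 7); P is NOT on the curve.

Evaluate F(3, 6, 1) term-by-term (mod 7).
  2*X**2 ↦ 2·9·1·1 = 18
  3*X*Y ↦ 3·3·6·1 = 54
  X*Z ↦ 1·3·1·1 = 3
  Y**2 ↦ 1·1·36·1 = 36
  3*Y*Z ↦ 3·1·6·1 = 18
  2*Z**2 ↦ 2·1·1·1 = 2
Sum: F(3, 6, 1) = (18) + (54) + (3) + (36) + (18) + (2) = 131.
Reducing mod 7: 131 ≡ 5 (mod 7).
Since F(a, b, c) ≡ 5 ≠ 0 (mod 7), P does NOT lie on the curve.


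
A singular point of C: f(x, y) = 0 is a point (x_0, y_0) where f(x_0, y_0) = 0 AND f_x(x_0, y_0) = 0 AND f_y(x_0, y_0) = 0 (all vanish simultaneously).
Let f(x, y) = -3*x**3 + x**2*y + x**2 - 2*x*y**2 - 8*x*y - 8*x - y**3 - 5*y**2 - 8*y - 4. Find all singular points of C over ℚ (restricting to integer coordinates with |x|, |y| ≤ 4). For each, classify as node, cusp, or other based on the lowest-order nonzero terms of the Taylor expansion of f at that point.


Singular points: {(0, -2)}; classification: node.

Compute partial derivatives:
  f_x = -9*x**2 + 2*x*y + 2*x - 2*y**2 - 8*y - 8.
  f_y = x**2 - 4*x*y - 8*x - 3*y**2 - 10*y - 8.
Scan x_0 ∈ {−4, ..., 4}. For each x_0, f_y(x_0, y) is a polynomial in y; find its integer roots y ∈ {−4, ..., 4}, then test f_x and f at those candidates.
  x = -4: f_y(-4, y) = -3*y**2 + 6*y + 40; no integer root y with |y| ≤ 4.
  x = -3: f_y(-3, y) = -3*y**2 + 2*y + 25; no integer root y with |y| ≤ 4.
  x = -2: f_y(-2, y) = -3*y**2 - 2*y + 12; no integer root y with |y| ≤ 4.
  x = -1: f_y(-1, y) = -3*y**2 - 6*y + 1; no integer root y with |y| ≤ 4.
  x = 0: f_y(0, y) = -3*y**2 - 10*y - 8; vanishes at y ∈ {-2}. (0, -2): f_x = 0, f = 0 — SINGULAR.
  x = 1: f_y(1, y) = -3*y**2 - 14*y - 15; vanishes at y ∈ {-3}. (1, -3): f_x = -15 ≠ 0.
  x = 2: f_y(2, y) = -3*y**2 - 18*y - 20; no integer root y with |y| ≤ 4.
  x = 3: f_y(3, y) = -3*y**2 - 22*y - 23; no integer root y with |y| ≤ 4.
  x = 4: f_y(4, y) = -3*y**2 - 26*y - 24; no integer root y with |y| ≤ 4.
Only singular point on the grid: (0, -2).
Classify: substitute x = 0 + u, y = -2 + v and expand: f = -3*u**3 + u**2*v - u**2 - 2*u*v**2 - v**3 + v**2.
No constant or linear terms (consistent with a singular point). Quadratic part: -u**2 + v**2. Cubic part: -3*u**3 + u**2*v - 2*u*v**2 - v**3.
The quadratic part v**2 - u**2 = (v − u)(v + u) splits into two distinct linear factors, so there are two distinct tangent lines y − -2 = ±(x − 0) — this is a node (ordinary double point).
Classification: node.


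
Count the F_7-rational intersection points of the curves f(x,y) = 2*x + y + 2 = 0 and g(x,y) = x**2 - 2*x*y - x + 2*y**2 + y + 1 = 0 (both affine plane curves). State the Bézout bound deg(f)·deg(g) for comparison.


Common zeros: {(0, 5), (3, 6)}; count = 2; Bézout bound = 2.

deg(f) = 1, deg(g) = 2, so Bézout bound = 2.
Scan x ∈ F_7. For each x, list the y ∈ F_7 with f(x, y) ≡ 0 and those with g(x, y) ≡ 0 (mod 7); the common zeros in that column are the intersection.
  x = 0: f ≡ 0 at y ∈ {5}; g ≡ 0 at y ∈ {5}; common: {5}.
  x = 1: f ≡ 0 at y ∈ {3}; g ≡ 0 at y ∈ {2}; common: ∅.
  x = 2: f ≡ 0 at y ∈ {1}; g ≡ 0 at y ∈ ∅; common: ∅.
  x = 3: f ≡ 0 at y ∈ {6}; g ≡ 0 at y ∈ {0, 6}; common: {6}.
  x = 4: f ≡ 0 at y ∈ {4}; g ≡ 0 at y ∈ {2, 5}; common: ∅.
  x = 5: f ≡ 0 at y ∈ {2}; g ≡ 0 at y ∈ {0, 1}; common: ∅.
  x = 6: f ≡ 0 at y ∈ {0}; g ≡ 0 at y ∈ ∅; common: ∅.
Collecting: common zeros = {(0, 5), (3, 6)}, so the count is 2.
Comparison with the Bézout bound: 2 ≤ 2 = deg(f)·deg(g), as expected for curves with no common component (the bound is attained).


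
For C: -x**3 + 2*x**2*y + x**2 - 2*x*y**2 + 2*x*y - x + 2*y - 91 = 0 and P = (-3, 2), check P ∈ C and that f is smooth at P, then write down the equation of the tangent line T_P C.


Tangent line at P: -62*x + 38*y - 262 = 0.

Step 1: f(-3, 2) = 0, so P lies on C.
Step 2: partial derivatives
  f_x(x, y) = -3*x**2 + 4*x*y + 2*x - 2*y**2 + 2*y - 1, f_y(x, y) = 2*x**2 - 4*x*y + 2*x + 2.
  f_x(P) = -62, f_y(P) = 38 (gradient nonzero, so P is smooth).
Step 3: tangent line at P: -62·(x − -3) + 38·(y − 2) = 0.
Expanding: -62*x + 38*y - 262 = 0.


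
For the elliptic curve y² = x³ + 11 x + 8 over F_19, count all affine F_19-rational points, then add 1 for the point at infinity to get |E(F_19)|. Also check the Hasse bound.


Affine points = {(1, 1), (1, 18), (2, 0), (3, 7), (3, 12), (5, 6), (5, 13), (6, 9), (6, 10), (8, 0), (9, 0), (10, 4), (10, 15), (11, 4), (11, 15), (12, 5), (12, 14), (13, 7), (13, 12), (16, 9), (16, 10), (17, 4), (17, 15)}; affine count = 23; |E(F_19)| = 24.

Discriminant check: Δ ∝ 4a³ + 27b² = 4·11³ + 27·8² = 4·1331 + 27·64 ≡ 3 (mod 19). Nonzero ⇒ E is nonsingular.
For each x ∈ F_19, compute rhs = x³ + 11·x + 8 mod 19, then count y ∈ F_19 with y² ≡ rhs.
  x = 0: rhs = 8, matching y values: none (0 points).
  x = 1: rhs = 1, matching y values: 1, 18 (2 points).
  x = 2: rhs = 0, matching y values: 0 (1 points).
  x = 3: rhs = 11, matching y values: 7, 12 (2 points).
  x = 4: rhs = 2, matching y values: none (0 points).
  x = 5: rhs = 17, matching y values: 6, 13 (2 points).
  x = 6: rhs = 5, matching y values: 9, 10 (2 points).
  x = 7: rhs = 10, matching y values: none (0 points).
  x = 8: rhs = 0, matching y values: 0 (1 points).
  x = 9: rhs = 0, matching y values: 0 (1 points).
  x = 10: rhs = 16, matching y values: 4, 15 (2 points).
  x = 11: rhs = 16, matching y values: 4, 15 (2 points).
  x = 12: rhs = 6, matching y values: 5, 14 (2 points).
  x = 13: rhs = 11, matching y values: 7, 12 (2 points).
  x = 14: rhs = 18, matching y values: none (0 points).
  x = 15: rhs = 14, matching y values: none (0 points).
  x = 16: rhs = 5, matching y values: 9, 10 (2 points).
  x = 17: rhs = 16, matching y values: 4, 15 (2 points).
  x = 18: rhs = 15, matching y values: none (0 points).
Total affine count: 23.
Full point count |E(F_19)| = 23 + 1 = 24.
Hasse bound: |24 − (19+1)| = |4| = 4 ≤ 2√19 ≈ 8.7178 ✓.


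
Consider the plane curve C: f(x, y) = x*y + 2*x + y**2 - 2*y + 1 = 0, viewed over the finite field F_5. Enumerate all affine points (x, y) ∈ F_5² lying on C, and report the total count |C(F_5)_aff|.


Affine F_5-points: {(0, 1), (1, 2), (1, 4), (2, 0)}; count = 4.

For each of the 25 pairs (x, y) ∈ F_5², evaluate f(x, y) mod 5. Record the zeros.
  x = 0: [0↦1, 1↦0, 2↦1, 3↦4, 4↦4]  zeros at y ∈ {1}
  x = 1: [0↦3, 1↦3, 2↦0, 3↦4, 4↦0]  zeros at y ∈ {2, 4}
  x = 2: [0↦0, 1↦1, 2↦4, 3↦4, 4↦1]  zeros at y ∈ {0}
  x = 3: [0↦2, 1↦4, 2↦3, 3↦4, 4↦2]  zeros at y ∈ ∅
  x = 4: [0↦4, 1↦2, 2↦2, 3↦4, 4↦3]  zeros at y ∈ ∅
Collecting zeros: affine points = {(0, 1), (1, 2), (1, 4), (2, 0)}.
Total count |C(F_5)_aff| = 4.


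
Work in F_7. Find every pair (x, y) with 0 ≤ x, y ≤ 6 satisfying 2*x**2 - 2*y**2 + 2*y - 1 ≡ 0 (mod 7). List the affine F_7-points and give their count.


Affine F_7-points: {(2, 0), (2, 1), (3, 4), (4, 4), (5, 0), (5, 1)}; count = 6.

For each of the 49 pairs (x, y) ∈ F_7², evaluate f(x, y) mod 7. Record the zeros.
  x = 0: [0↦6, 1↦6, 2↦2, 3↦1, 4↦3, 5↦1, 6↦2]  zeros at y ∈ ∅
  x = 1: [0↦1, 1↦1, 2↦4, 3↦3, 4↦5, 5↦3, 6↦4]  zeros at y ∈ ∅
  x = 2: [0↦0, 1↦0, 2↦3, 3↦2, 4↦4, 5↦2, 6↦3]  zeros at y ∈ {0, 1}
  x = 3: [0↦3, 1↦3, 2↦6, 3↦5, 4↦0, 5↦5, 6↦6]  zeros at y ∈ {4}
  x = 4: [0↦3, 1↦3, 2↦6, 3↦5, 4↦0, 5↦5, 6↦6]  zeros at y ∈ {4}
  x = 5: [0↦0, 1↦0, 2↦3, 3↦2, 4↦4, 5↦2, 6↦3]  zeros at y ∈ {0, 1}
  x = 6: [0↦1, 1↦1, 2↦4, 3↦3, 4↦5, 5↦3, 6↦4]  zeros at y ∈ ∅
Collecting zeros: affine points = {(2, 0), (2, 1), (3, 4), (4, 4), (5, 0), (5, 1)}.
Total count |C(F_7)_aff| = 6.


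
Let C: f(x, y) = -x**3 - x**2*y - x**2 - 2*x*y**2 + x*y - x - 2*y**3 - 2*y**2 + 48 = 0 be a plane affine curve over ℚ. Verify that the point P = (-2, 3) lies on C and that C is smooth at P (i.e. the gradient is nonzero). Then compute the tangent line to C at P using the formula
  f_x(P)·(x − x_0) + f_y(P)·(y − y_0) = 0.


Tangent line at P: -12*x - 48*y + 120 = 0.

Step 1: f(-2, 3) = 0, so P lies on C.
Step 2: partial derivatives
  f_x(x, y) = -3*x**2 - 2*x*y - 2*x - 2*y**2 + y - 1, f_y(x, y) = -x**2 - 4*x*y + x - 6*y**2 - 4*y.
  f_x(P) = -12, f_y(P) = -48 (gradient nonzero, so P is smooth).
Step 3: tangent line at P: -12·(x − -2) + -48·(y − 3) = 0.
Expanding: -12*x - 48*y + 120 = 0.


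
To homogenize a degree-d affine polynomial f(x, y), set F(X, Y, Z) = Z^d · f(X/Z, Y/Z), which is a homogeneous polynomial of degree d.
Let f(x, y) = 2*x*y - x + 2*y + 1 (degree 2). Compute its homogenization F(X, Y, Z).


F(X, Y, Z) = 2*X*Y - X*Z + 2*Y*Z + Z**2

deg(f) = 2.
Substitute x = X/Z, y = Y/Z into f, then multiply by Z^2.
  monomial 2·x^1·y^1 ↦ 2·X^1·Y^1·Z^0.
  monomial -1·x^1·y^0 ↦ -1·X^1·Y^0·Z^1.
  monomial 2·x^0·y^1 ↦ 2·X^0·Y^1·Z^1.
  monomial 1·x^0·y^0 ↦ 1·X^0·Y^0·Z^2.
Collecting: F(X, Y, Z) = 2*X*Y - X*Z + 2*Y*Z + Z**2.


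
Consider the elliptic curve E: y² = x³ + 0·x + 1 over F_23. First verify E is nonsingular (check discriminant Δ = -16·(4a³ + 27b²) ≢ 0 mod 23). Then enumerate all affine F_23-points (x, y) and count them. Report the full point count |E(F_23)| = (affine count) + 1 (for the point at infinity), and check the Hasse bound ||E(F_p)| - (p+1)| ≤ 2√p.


Affine points = {(0, 1), (0, 22), (1, 5), (1, 18), (2, 3), (2, 20), (10, 9), (10, 14), (12, 2), (12, 21), (13, 6), (13, 17), (14, 10), (14, 13), (15, 8), (15, 15), (16, 7), (16, 16), (19, 11), (19, 12), (21, 4), (21, 19), (22, 0)}; affine count = 23; |E(F_23)| = 24.

Discriminant check: Δ ∝ 4a³ + 27b² = 4·0³ + 27·1² = 4·0 + 27·1 ≡ 4 (mod 23). Nonzero ⇒ E is nonsingular.
For each x ∈ F_23, compute rhs = x³ + 0·x + 1 mod 23, then count y ∈ F_23 with y² ≡ rhs.
  x = 0: rhs = 1, matching y values: 1, 22 (2 points).
  x = 1: rhs = 2, matching y values: 5, 18 (2 points).
  x = 2: rhs = 9, matching y values: 3, 20 (2 points).
  x = 3: rhs = 5, matching y values: none (0 points).
  x = 4: rhs = 19, matching y values: none (0 points).
  x = 5: rhs = 11, matching y values: none (0 points).
  x = 6: rhs = 10, matching y values: none (0 points).
  x = 7: rhs = 22, matching y values: none (0 points).
  x = 8: rhs = 7, matching y values: none (0 points).
  x = 9: rhs = 17, matching y values: none (0 points).
  x = 10: rhs = 12, matching y values: 9, 14 (2 points).
  x = 11: rhs = 21, matching y values: none (0 points).
  x = 12: rhs = 4, matching y values: 2, 21 (2 points).
  x = 13: rhs = 13, matching y values: 6, 17 (2 points).
  x = 14: rhs = 8, matching y values: 10, 13 (2 points).
  x = 15: rhs = 18, matching y values: 8, 15 (2 points).
  x = 16: rhs = 3, matching y values: 7, 16 (2 points).
  x = 17: rhs = 15, matching y values: none (0 points).
  x = 18: rhs = 14, matching y values: none (0 points).
  x = 19: rhs = 6, matching y values: 11, 12 (2 points).
  x = 20: rhs = 20, matching y values: none (0 points).
  x = 21: rhs = 16, matching y values: 4, 19 (2 points).
  x = 22: rhs = 0, matching y values: 0 (1 points).
Total affine count: 23.
Full point count |E(F_23)| = 23 + 1 = 24.
Hasse bound: |24 − (23+1)| = |0| = 0 ≤ 2√23 ≈ 9.5917 ✓.


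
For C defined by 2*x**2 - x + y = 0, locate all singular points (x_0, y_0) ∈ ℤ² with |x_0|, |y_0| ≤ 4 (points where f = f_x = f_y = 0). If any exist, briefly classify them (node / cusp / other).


No singular points in the scanned grid; C is smooth there.

Compute partial derivatives:
  f_x = 4*x - 1.
  f_y = 1.
f_y = 1 is a nonzero constant, so f_y never vanishes: no point (x, y) can satisfy f = f_x = f_y = 0. In particular no (x, y) ∈ {−4, ..., 4}² is singular; the curve is smooth.


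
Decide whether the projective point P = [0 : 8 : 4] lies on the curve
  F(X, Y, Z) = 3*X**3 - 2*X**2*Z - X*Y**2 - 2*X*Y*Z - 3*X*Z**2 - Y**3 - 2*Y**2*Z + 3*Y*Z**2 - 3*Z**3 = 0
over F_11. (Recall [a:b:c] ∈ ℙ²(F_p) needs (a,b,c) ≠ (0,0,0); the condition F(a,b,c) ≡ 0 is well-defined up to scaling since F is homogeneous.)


F(0,8,4) ≡ 4 (mod 11); P is NOT on the curve.

Evaluate F(0, 8, 4) term-by-term (mod 11).
  3*X**3 ↦ 3·0·1·1 = 0
  -2*X**2*Z ↦ -2·0·1·4 = 0
  -X*Y**2 ↦ -1·0·64·1 = 0
  -2*X*Y*Z ↦ -2·0·8·4 = 0
  -3*X*Z**2 ↦ -3·0·1·16 = 0
  -Y**3 ↦ -1·1·512·1 = -512
  -2*Y**2*Z ↦ -2·1·64·4 = -512
  3*Y*Z**2 ↦ 3·1·8·16 = 384
  -3*Z**3 ↦ -3·1·1·64 = -192
Sum: F(0, 8, 4) = (0) + (0) + (0) + (0) + (0) + (-512) + (-512) + (384) + (-192) = -832.
Reducing mod 11: -832 ≡ 4 (mod 11).
Since F(a, b, c) ≡ 4 ≠ 0 (mod 11), P does NOT lie on the curve.


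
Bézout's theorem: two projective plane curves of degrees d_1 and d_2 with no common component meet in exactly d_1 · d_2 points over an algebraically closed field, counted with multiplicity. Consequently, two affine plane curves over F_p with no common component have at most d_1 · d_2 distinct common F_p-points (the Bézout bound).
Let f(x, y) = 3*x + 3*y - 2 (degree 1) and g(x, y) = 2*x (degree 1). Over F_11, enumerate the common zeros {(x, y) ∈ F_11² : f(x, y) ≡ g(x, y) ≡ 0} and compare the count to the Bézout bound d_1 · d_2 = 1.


Common zeros: {(0, 8)}; count = 1; Bézout bound = 1.

deg(f) = 1, deg(g) = 1, so Bézout bound = 1.
Scan x ∈ F_11. For each x, list the y ∈ F_11 with f(x, y) ≡ 0 and those with g(x, y) ≡ 0 (mod 11); the common zeros in that column are the intersection.
  x = 0: f ≡ 0 at y ∈ {8}; g ≡ 0 at y ∈ {0, 1, 2, 3, 4, 5, 6, 7, 8, 9, 10}; common: {8}.
  x = 1: f ≡ 0 at y ∈ {7}; g ≡ 0 at y ∈ ∅; common: ∅.
  x = 2: f ≡ 0 at y ∈ {6}; g ≡ 0 at y ∈ ∅; common: ∅.
  x = 3: f ≡ 0 at y ∈ {5}; g ≡ 0 at y ∈ ∅; common: ∅.
  x = 4: f ≡ 0 at y ∈ {4}; g ≡ 0 at y ∈ ∅; common: ∅.
  x = 5: f ≡ 0 at y ∈ {3}; g ≡ 0 at y ∈ ∅; common: ∅.
  x = 6: f ≡ 0 at y ∈ {2}; g ≡ 0 at y ∈ ∅; common: ∅.
  x = 7: f ≡ 0 at y ∈ {1}; g ≡ 0 at y ∈ ∅; common: ∅.
  x = 8: f ≡ 0 at y ∈ {0}; g ≡ 0 at y ∈ ∅; common: ∅.
  x = 9: f ≡ 0 at y ∈ {10}; g ≡ 0 at y ∈ ∅; common: ∅.
  x = 10: f ≡ 0 at y ∈ {9}; g ≡ 0 at y ∈ ∅; common: ∅.
Collecting: common zeros = {(0, 8)}, so the count is 1.
Comparison with the Bézout bound: 1 ≤ 1 = deg(f)·deg(g), as expected for curves with no common component (the bound is attained).


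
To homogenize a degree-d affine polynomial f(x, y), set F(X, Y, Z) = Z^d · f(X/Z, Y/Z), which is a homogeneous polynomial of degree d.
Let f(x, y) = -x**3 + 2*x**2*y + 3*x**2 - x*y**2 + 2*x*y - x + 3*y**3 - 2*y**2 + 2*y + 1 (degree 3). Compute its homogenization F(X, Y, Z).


F(X, Y, Z) = -X**3 + 2*X**2*Y + 3*X**2*Z - X*Y**2 + 2*X*Y*Z - X*Z**2 + 3*Y**3 - 2*Y**2*Z + 2*Y*Z**2 + Z**3

deg(f) = 3.
Substitute x = X/Z, y = Y/Z into f, then multiply by Z^3.
  monomial -1·x^3·y^0 ↦ -1·X^3·Y^0·Z^0.
  monomial 2·x^2·y^1 ↦ 2·X^2·Y^1·Z^0.
  monomial 3·x^2·y^0 ↦ 3·X^2·Y^0·Z^1.
  monomial -1·x^1·y^2 ↦ -1·X^1·Y^2·Z^0.
  monomial 2·x^1·y^1 ↦ 2·X^1·Y^1·Z^1.
  monomial -1·x^1·y^0 ↦ -1·X^1·Y^0·Z^2.
  monomial 3·x^0·y^3 ↦ 3·X^0·Y^3·Z^0.
  monomial -2·x^0·y^2 ↦ -2·X^0·Y^2·Z^1.
  monomial 2·x^0·y^1 ↦ 2·X^0·Y^1·Z^2.
  monomial 1·x^0·y^0 ↦ 1·X^0·Y^0·Z^3.
Collecting: F(X, Y, Z) = -X**3 + 2*X**2*Y + 3*X**2*Z - X*Y**2 + 2*X*Y*Z - X*Z**2 + 3*Y**3 - 2*Y**2*Z + 2*Y*Z**2 + Z**3.


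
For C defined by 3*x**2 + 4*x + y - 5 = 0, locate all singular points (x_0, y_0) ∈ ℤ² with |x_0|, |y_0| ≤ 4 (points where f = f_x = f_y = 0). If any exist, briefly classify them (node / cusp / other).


No singular points in the scanned grid; C is smooth there.

Compute partial derivatives:
  f_x = 6*x + 4.
  f_y = 1.
f_y = 1 is a nonzero constant, so f_y never vanishes: no point (x, y) can satisfy f = f_x = f_y = 0. In particular no (x, y) ∈ {−4, ..., 4}² is singular; the curve is smooth.


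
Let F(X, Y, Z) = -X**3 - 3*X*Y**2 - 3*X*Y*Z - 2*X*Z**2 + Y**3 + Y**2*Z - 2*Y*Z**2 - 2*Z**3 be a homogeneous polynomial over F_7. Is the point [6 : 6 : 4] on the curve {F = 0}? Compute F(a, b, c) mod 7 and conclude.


F(6,6,4) ≡ 1 (mod 7); P is NOT on the curve.

Evaluate F(6, 6, 4) term-by-term (mod 7).
  -X**3 ↦ -1·216·1·1 = -216
  -3*X*Y**2 ↦ -3·6·36·1 = -648
  -3*X*Y*Z ↦ -3·6·6·4 = -432
  -2*X*Z**2 ↦ -2·6·1·16 = -192
  Y**3 ↦ 1·1·216·1 = 216
  Y**2*Z ↦ 1·1·36·4 = 144
  -2*Y*Z**2 ↦ -2·1·6·16 = -192
  -2*Z**3 ↦ -2·1·1·64 = -128
Sum: F(6, 6, 4) = (-216) + (-648) + (-432) + (-192) + (216) + (144) + (-192) + (-128) = -1448.
Reducing mod 7: -1448 ≡ 1 (mod 7).
Since F(a, b, c) ≡ 1 ≠ 0 (mod 7), P does NOT lie on the curve.


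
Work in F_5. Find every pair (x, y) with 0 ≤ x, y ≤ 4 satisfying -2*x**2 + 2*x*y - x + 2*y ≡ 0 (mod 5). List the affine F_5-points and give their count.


Affine F_5-points: {(0, 0), (1, 2), (2, 0), (3, 2)}; count = 4.

For each of the 25 pairs (x, y) ∈ F_5², evaluate f(x, y) mod 5. Record the zeros.
  x = 0: [0↦0, 1↦2, 2↦4, 3↦1, 4↦3]  zeros at y ∈ {0}
  x = 1: [0↦2, 1↦1, 2↦0, 3↦4, 4↦3]  zeros at y ∈ {2}
  x = 2: [0↦0, 1↦1, 2↦2, 3↦3, 4↦4]  zeros at y ∈ {0}
  x = 3: [0↦4, 1↦2, 2↦0, 3↦3, 4↦1]  zeros at y ∈ {2}
  x = 4: [0↦4, 1↦4, 2↦4, 3↦4, 4↦4]  zeros at y ∈ ∅
Collecting zeros: affine points = {(0, 0), (1, 2), (2, 0), (3, 2)}.
Total count |C(F_5)_aff| = 4.


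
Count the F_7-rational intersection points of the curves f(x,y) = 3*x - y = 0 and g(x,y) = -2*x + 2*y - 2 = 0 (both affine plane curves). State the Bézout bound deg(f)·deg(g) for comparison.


Common zeros: {(4, 5)}; count = 1; Bézout bound = 1.

deg(f) = 1, deg(g) = 1, so Bézout bound = 1.
Scan x ∈ F_7. For each x, list the y ∈ F_7 with f(x, y) ≡ 0 and those with g(x, y) ≡ 0 (mod 7); the common zeros in that column are the intersection.
  x = 0: f ≡ 0 at y ∈ {0}; g ≡ 0 at y ∈ {1}; common: ∅.
  x = 1: f ≡ 0 at y ∈ {3}; g ≡ 0 at y ∈ {2}; common: ∅.
  x = 2: f ≡ 0 at y ∈ {6}; g ≡ 0 at y ∈ {3}; common: ∅.
  x = 3: f ≡ 0 at y ∈ {2}; g ≡ 0 at y ∈ {4}; common: ∅.
  x = 4: f ≡ 0 at y ∈ {5}; g ≡ 0 at y ∈ {5}; common: {5}.
  x = 5: f ≡ 0 at y ∈ {1}; g ≡ 0 at y ∈ {6}; common: ∅.
  x = 6: f ≡ 0 at y ∈ {4}; g ≡ 0 at y ∈ {0}; common: ∅.
Collecting: common zeros = {(4, 5)}, so the count is 1.
Comparison with the Bézout bound: 1 ≤ 1 = deg(f)·deg(g), as expected for curves with no common component (the bound is attained).


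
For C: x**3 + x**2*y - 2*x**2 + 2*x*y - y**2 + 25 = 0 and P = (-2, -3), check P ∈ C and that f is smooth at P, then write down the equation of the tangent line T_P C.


Tangent line at P: 26*x + 6*y + 70 = 0.

Step 1: f(-2, -3) = 0, so P lies on C.
Step 2: partial derivatives
  f_x(x, y) = 3*x**2 + 2*x*y - 4*x + 2*y, f_y(x, y) = x**2 + 2*x - 2*y.
  f_x(P) = 26, f_y(P) = 6 (gradient nonzero, so P is smooth).
Step 3: tangent line at P: 26·(x − -2) + 6·(y − -3) = 0.
Expanding: 26*x + 6*y + 70 = 0.


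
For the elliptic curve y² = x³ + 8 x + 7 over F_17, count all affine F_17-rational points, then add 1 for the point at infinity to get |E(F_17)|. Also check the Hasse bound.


Affine points = {(1, 4), (1, 13), (4, 1), (4, 16), (5, 6), (5, 11), (6, 4), (6, 13), (7, 7), (7, 10), (9, 3), (9, 14), (10, 4), (10, 13), (11, 7), (11, 10), (13, 8), (13, 9), (15, 0), (16, 7), (16, 10)}; affine count = 21; |E(F_17)| = 22.

Discriminant check: Δ ∝ 4a³ + 27b² = 4·8³ + 27·7² = 4·512 + 27·49 ≡ 5 (mod 17). Nonzero ⇒ E is nonsingular.
For each x ∈ F_17, compute rhs = x³ + 8·x + 7 mod 17, then count y ∈ F_17 with y² ≡ rhs.
  x = 0: rhs = 7, matching y values: none (0 points).
  x = 1: rhs = 16, matching y values: 4, 13 (2 points).
  x = 2: rhs = 14, matching y values: none (0 points).
  x = 3: rhs = 7, matching y values: none (0 points).
  x = 4: rhs = 1, matching y values: 1, 16 (2 points).
  x = 5: rhs = 2, matching y values: 6, 11 (2 points).
  x = 6: rhs = 16, matching y values: 4, 13 (2 points).
  x = 7: rhs = 15, matching y values: 7, 10 (2 points).
  x = 8: rhs = 5, matching y values: none (0 points).
  x = 9: rhs = 9, matching y values: 3, 14 (2 points).
  x = 10: rhs = 16, matching y values: 4, 13 (2 points).
  x = 11: rhs = 15, matching y values: 7, 10 (2 points).
  x = 12: rhs = 12, matching y values: none (0 points).
  x = 13: rhs = 13, matching y values: 8, 9 (2 points).
  x = 14: rhs = 7, matching y values: none (0 points).
  x = 15: rhs = 0, matching y values: 0 (1 points).
  x = 16: rhs = 15, matching y values: 7, 10 (2 points).
Total affine count: 21.
Full point count |E(F_17)| = 21 + 1 = 22.
Hasse bound: |22 − (17+1)| = |4| = 4 ≤ 2√17 ≈ 8.2462 ✓.


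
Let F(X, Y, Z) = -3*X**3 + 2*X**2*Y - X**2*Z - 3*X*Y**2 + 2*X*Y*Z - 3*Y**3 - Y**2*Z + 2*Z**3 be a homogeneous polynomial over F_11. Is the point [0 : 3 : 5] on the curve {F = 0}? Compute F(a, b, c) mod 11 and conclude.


F(0,3,5) ≡ 3 (mod 11); P is NOT on the curve.

Evaluate F(0, 3, 5) term-by-term (mod 11).
  -3*X**3 ↦ -3·0·1·1 = 0
  2*X**2*Y ↦ 2·0·3·1 = 0
  -X**2*Z ↦ -1·0·1·5 = 0
  -3*X*Y**2 ↦ -3·0·9·1 = 0
  2*X*Y*Z ↦ 2·0·3·5 = 0
  -3*Y**3 ↦ -3·1·27·1 = -81
  -Y**2*Z ↦ -1·1·9·5 = -45
  2*Z**3 ↦ 2·1·1·125 = 250
Sum: F(0, 3, 5) = (0) + (0) + (0) + (0) + (0) + (-81) + (-45) + (250) = 124.
Reducing mod 11: 124 ≡ 3 (mod 11).
Since F(a, b, c) ≡ 3 ≠ 0 (mod 11), P does NOT lie on the curve.


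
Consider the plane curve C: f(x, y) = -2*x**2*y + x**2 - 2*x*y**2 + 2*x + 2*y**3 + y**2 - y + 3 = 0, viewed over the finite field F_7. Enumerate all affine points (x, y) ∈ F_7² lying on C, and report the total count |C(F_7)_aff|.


Affine F_7-points: {(0, 2), (0, 3), (0, 5), (1, 3), (4, 5), (5, 2), (5, 4)}; count = 7.

For each of the 49 pairs (x, y) ∈ F_7², evaluate f(x, y) mod 7. Record the zeros.
  x = 0: [0↦3, 1↦5, 2↦0, 3↦0, 4↦3, 5↦0, 6↦3]  zeros at y ∈ {2, 3, 5}
  x = 1: [0↦6, 1↦4, 2↦5, 3↦0, 4↦1, 5↦6, 6↦6]  zeros at y ∈ {3}
  x = 2: [0↦4, 1↦1, 2↦4, 3↦4, 4↦6, 5↦1, 6↦1]  zeros at y ∈ ∅
  x = 3: [0↦4, 1↦3, 2↦4, 3↦5, 4↦4, 5↦6, 6↦2]  zeros at y ∈ ∅
  x = 4: [0↦6, 1↦3, 2↦5, 3↦3, 4↦2, 5↦0, 6↦2]  zeros at y ∈ {5}
  x = 5: [0↦3, 1↦1, 2↦0, 3↦5, 4↦0, 5↦4, 6↦1]  zeros at y ∈ {2, 4}
  x = 6: [0↦2, 1↦4, 2↦3, 3↦4, 4↦5, 5↦4, 6↦6]  zeros at y ∈ ∅
Collecting zeros: affine points = {(0, 2), (0, 3), (0, 5), (1, 3), (4, 5), (5, 2), (5, 4)}.
Total count |C(F_7)_aff| = 7.


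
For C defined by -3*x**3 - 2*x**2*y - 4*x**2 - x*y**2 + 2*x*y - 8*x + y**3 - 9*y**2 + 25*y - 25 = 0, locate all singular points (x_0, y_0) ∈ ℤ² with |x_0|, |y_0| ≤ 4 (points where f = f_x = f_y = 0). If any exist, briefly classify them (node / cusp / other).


Singular points: {(-1, 3)}; classification: node.

Compute partial derivatives:
  f_x = -9*x**2 - 4*x*y - 8*x - y**2 + 2*y - 8.
  f_y = -2*x**2 - 2*x*y + 2*x + 3*y**2 - 18*y + 25.
Scan x_0 ∈ {−4, ..., 4}. For each x_0, f_y(x_0, y) is a polynomial in y; find its integer roots y ∈ {−4, ..., 4}, then test f_x and f at those candidates.
  x = -4: f_y(-4, y) = 3*y**2 - 10*y - 15; no integer root y with |y| ≤ 4.
  x = -3: f_y(-3, y) = 3*y**2 - 12*y + 1; no integer root y with |y| ≤ 4.
  x = -2: f_y(-2, y) = 3*y**2 - 14*y + 13; no integer root y with |y| ≤ 4.
  x = -1: f_y(-1, y) = 3*y**2 - 16*y + 21; vanishes at y ∈ {3}. (-1, 3): f_x = 0, f = 0 — SINGULAR.
  x = 0: f_y(0, y) = 3*y**2 - 18*y + 25; no integer root y with |y| ≤ 4.
  x = 1: f_y(1, y) = 3*y**2 - 20*y + 25; no integer root y with |y| ≤ 4.
  x = 2: f_y(2, y) = 3*y**2 - 22*y + 21; no integer root y with |y| ≤ 4.
  x = 3: f_y(3, y) = 3*y**2 - 24*y + 13; no integer root y with |y| ≤ 4.
  x = 4: f_y(4, y) = 3*y**2 - 26*y + 1; no integer root y with |y| ≤ 4.
Only singular point on the grid: (-1, 3).
Classify: substitute x = -1 + u, y = 3 + v and expand: f = -3*u**3 - 2*u**2*v - u**2 - u*v**2 + v**3 + v**2.
No constant or linear terms (consistent with a singular point). Quadratic part: -u**2 + v**2. Cubic part: -3*u**3 - 2*u**2*v - u*v**2 + v**3.
The quadratic part v**2 - u**2 = (v − u)(v + u) splits into two distinct linear factors, so there are two distinct tangent lines y − 3 = ±(x − -1) — this is a node (ordinary double point).
Classification: node.


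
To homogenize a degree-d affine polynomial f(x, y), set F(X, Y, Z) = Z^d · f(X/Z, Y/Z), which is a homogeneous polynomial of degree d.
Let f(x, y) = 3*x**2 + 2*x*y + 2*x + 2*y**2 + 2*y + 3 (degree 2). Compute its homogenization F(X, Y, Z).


F(X, Y, Z) = 3*X**2 + 2*X*Y + 2*X*Z + 2*Y**2 + 2*Y*Z + 3*Z**2

deg(f) = 2.
Substitute x = X/Z, y = Y/Z into f, then multiply by Z^2.
  monomial 3·x^2·y^0 ↦ 3·X^2·Y^0·Z^0.
  monomial 2·x^1·y^1 ↦ 2·X^1·Y^1·Z^0.
  monomial 2·x^1·y^0 ↦ 2·X^1·Y^0·Z^1.
  monomial 2·x^0·y^2 ↦ 2·X^0·Y^2·Z^0.
  monomial 2·x^0·y^1 ↦ 2·X^0·Y^1·Z^1.
  monomial 3·x^0·y^0 ↦ 3·X^0·Y^0·Z^2.
Collecting: F(X, Y, Z) = 3*X**2 + 2*X*Y + 2*X*Z + 2*Y**2 + 2*Y*Z + 3*Z**2.


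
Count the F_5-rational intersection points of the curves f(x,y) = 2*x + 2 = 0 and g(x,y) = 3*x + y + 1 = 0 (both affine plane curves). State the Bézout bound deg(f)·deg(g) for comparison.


Common zeros: {(4, 2)}; count = 1; Bézout bound = 1.

deg(f) = 1, deg(g) = 1, so Bézout bound = 1.
Scan x ∈ F_5. For each x, list the y ∈ F_5 with f(x, y) ≡ 0 and those with g(x, y) ≡ 0 (mod 5); the common zeros in that column are the intersection.
  x = 0: f ≡ 0 at y ∈ ∅; g ≡ 0 at y ∈ {4}; common: ∅.
  x = 1: f ≡ 0 at y ∈ ∅; g ≡ 0 at y ∈ {1}; common: ∅.
  x = 2: f ≡ 0 at y ∈ ∅; g ≡ 0 at y ∈ {3}; common: ∅.
  x = 3: f ≡ 0 at y ∈ ∅; g ≡ 0 at y ∈ {0}; common: ∅.
  x = 4: f ≡ 0 at y ∈ {0, 1, 2, 3, 4}; g ≡ 0 at y ∈ {2}; common: {2}.
Collecting: common zeros = {(4, 2)}, so the count is 1.
Comparison with the Bézout bound: 1 ≤ 1 = deg(f)·deg(g), as expected for curves with no common component (the bound is attained).


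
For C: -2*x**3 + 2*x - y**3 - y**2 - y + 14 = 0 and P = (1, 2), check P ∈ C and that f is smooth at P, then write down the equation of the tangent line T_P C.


Tangent line at P: -4*x - 17*y + 38 = 0.

Step 1: f(1, 2) = 0, so P lies on C.
Step 2: partial derivatives
  f_x(x, y) = 2 - 6*x**2, f_y(x, y) = -3*y**2 - 2*y - 1.
  f_x(P) = -4, f_y(P) = -17 (gradient nonzero, so P is smooth).
Step 3: tangent line at P: -4·(x − 1) + -17·(y − 2) = 0.
Expanding: -4*x - 17*y + 38 = 0.


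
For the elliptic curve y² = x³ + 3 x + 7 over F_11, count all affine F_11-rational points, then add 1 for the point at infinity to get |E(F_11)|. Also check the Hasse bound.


Affine points = {(1, 0), (5, 2), (5, 9), (8, 2), (8, 9), (9, 2), (9, 9), (10, 5), (10, 6)}; affine count = 9; |E(F_11)| = 10.

Discriminant check: Δ ∝ 4a³ + 27b² = 4·3³ + 27·7² = 4·27 + 27·49 ≡ 1 (mod 11). Nonzero ⇒ E is nonsingular.
For each x ∈ F_11, compute rhs = x³ + 3·x + 7 mod 11, then count y ∈ F_11 with y² ≡ rhs.
  x = 0: rhs = 7, matching y values: none (0 points).
  x = 1: rhs = 0, matching y values: 0 (1 points).
  x = 2: rhs = 10, matching y values: none (0 points).
  x = 3: rhs = 10, matching y values: none (0 points).
  x = 4: rhs = 6, matching y values: none (0 points).
  x = 5: rhs = 4, matching y values: 2, 9 (2 points).
  x = 6: rhs = 10, matching y values: none (0 points).
  x = 7: rhs = 8, matching y values: none (0 points).
  x = 8: rhs = 4, matching y values: 2, 9 (2 points).
  x = 9: rhs = 4, matching y values: 2, 9 (2 points).
  x = 10: rhs = 3, matching y values: 5, 6 (2 points).
Total affine count: 9.
Full point count |E(F_11)| = 9 + 1 = 10.
Hasse bound: |10 − (11+1)| = |-2| = 2 ≤ 2√11 ≈ 6.6332 ✓.


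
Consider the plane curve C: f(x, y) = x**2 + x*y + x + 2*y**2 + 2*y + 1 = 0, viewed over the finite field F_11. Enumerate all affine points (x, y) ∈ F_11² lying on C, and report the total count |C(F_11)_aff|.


Affine F_11-points: {(2, 4), (2, 5), (3, 5), (3, 9), (4, 4), (8, 3), (9, 2), (9, 9), (10, 2), (10, 3)}; count = 10.

For each of the 121 pairs (x, y) ∈ F_11², evaluate f(x, y) mod 11. Record the zeros.
  x = 0: [0↦1, 1↦5, 2↦2, 3↦3, 4↦8, 5↦6, 6↦8, 7↦3, 8↦2, 9↦5, 10↦1]  zeros at y ∈ ∅
  x = 1: [0↦3, 1↦8, 2↦6, 3↦8, 4↦3, 5↦2, 6↦5, 7↦1, 8↦1, 9↦5, 10↦2]  zeros at y ∈ ∅
  x = 2: [0↦7, 1↦2, 2↦1, 3↦4, 4↦0, 5↦0, 6↦4, 7↦1, 8↦2, 9↦7, 10↦5]  zeros at y ∈ {4, 5}
  x = 3: [0↦2, 1↦9, 2↦9, 3↦2, 4↦10, 5↦0, 6↦5, 7↦3, 8↦5, 9↦0, 10↦10]  zeros at y ∈ {5, 9}
  x = 4: [0↦10, 1↦7, 2↦8, 3↦2, 4↦0, 5↦2, 6↦8, 7↦7, 8↦10, 9↦6, 10↦6]  zeros at y ∈ {4}
  x = 5: [0↦9, 1↦7, 2↦9, 3↦4, 4↦3, 5↦6, 6↦2, 7↦2, 8↦6, 9↦3, 10↦4]  zeros at y ∈ ∅
  x = 6: [0↦10, 1↦9, 2↦1, 3↦8, 4↦8, 5↦1, 6↦9, 7↦10, 8↦4, 9↦2, 10↦4]  zeros at y ∈ ∅
  x = 7: [0↦2, 1↦2, 2↦6, 3↦3, 4↦4, 5↦9, 6↦7, 7↦9, 8↦4, 9↦3, 10↦6]  zeros at y ∈ ∅
  x = 8: [0↦7, 1↦8, 2↦2, 3↦0, 4↦2, 5↦8, 6↦7, 7↦10, 8↦6, 9↦6, 10↦10]  zeros at y ∈ {3}
  x = 9: [0↦3, 1↦5, 2↦0, 3↦10, 4↦2, 5↦9, 6↦9, 7↦2, 8↦10, 9↦0, 10↦5]  zeros at y ∈ {2, 9}
  x = 10: [0↦1, 1↦4, 2↦0, 3↦0, 4↦4, 5↦1, 6↦2, 7↦7, 8↦5, 9↦7, 10↦2]  zeros at y ∈ {2, 3}
Collecting zeros: affine points = {(2, 4), (2, 5), (3, 5), (3, 9), (4, 4), (8, 3), (9, 2), (9, 9), (10, 2), (10, 3)}.
Total count |C(F_11)_aff| = 10.


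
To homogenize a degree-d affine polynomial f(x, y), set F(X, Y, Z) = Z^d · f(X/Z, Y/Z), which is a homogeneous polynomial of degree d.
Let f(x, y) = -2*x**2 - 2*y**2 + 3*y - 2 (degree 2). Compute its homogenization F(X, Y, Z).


F(X, Y, Z) = -2*X**2 - 2*Y**2 + 3*Y*Z - 2*Z**2

deg(f) = 2.
Substitute x = X/Z, y = Y/Z into f, then multiply by Z^2.
  monomial -2·x^2·y^0 ↦ -2·X^2·Y^0·Z^0.
  monomial -2·x^0·y^2 ↦ -2·X^0·Y^2·Z^0.
  monomial 3·x^0·y^1 ↦ 3·X^0·Y^1·Z^1.
  monomial -2·x^0·y^0 ↦ -2·X^0·Y^0·Z^2.
Collecting: F(X, Y, Z) = -2*X**2 - 2*Y**2 + 3*Y*Z - 2*Z**2.


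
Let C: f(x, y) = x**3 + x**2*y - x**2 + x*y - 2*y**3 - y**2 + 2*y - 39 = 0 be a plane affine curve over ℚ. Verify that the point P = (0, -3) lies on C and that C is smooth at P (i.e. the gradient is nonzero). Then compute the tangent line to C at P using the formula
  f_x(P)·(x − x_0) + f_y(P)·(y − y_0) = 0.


Tangent line at P: -3*x - 46*y - 138 = 0.

Step 1: f(0, -3) = 0, so P lies on C.
Step 2: partial derivatives
  f_x(x, y) = 3*x**2 + 2*x*y - 2*x + y, f_y(x, y) = x**2 + x - 6*y**2 - 2*y + 2.
  f_x(P) = -3, f_y(P) = -46 (gradient nonzero, so P is smooth).
Step 3: tangent line at P: -3·(x − 0) + -46·(y − -3) = 0.
Expanding: -3*x - 46*y - 138 = 0.


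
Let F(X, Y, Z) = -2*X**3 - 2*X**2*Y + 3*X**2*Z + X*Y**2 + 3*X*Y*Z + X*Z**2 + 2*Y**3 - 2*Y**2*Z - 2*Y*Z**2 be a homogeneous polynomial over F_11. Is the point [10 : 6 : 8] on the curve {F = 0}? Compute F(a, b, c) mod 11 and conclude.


F(10,6,8) ≡ 2 (mod 11); P is NOT on the curve.

Evaluate F(10, 6, 8) term-by-term (mod 11).
  -2*X**3 ↦ -2·1000·1·1 = -2000
  -2*X**2*Y ↦ -2·100·6·1 = -1200
  3*X**2*Z ↦ 3·100·1·8 = 2400
  X*Y**2 ↦ 1·10·36·1 = 360
  3*X*Y*Z ↦ 3·10·6·8 = 1440
  X*Z**2 ↦ 1·10·1·64 = 640
  2*Y**3 ↦ 2·1·216·1 = 432
  -2*Y**2*Z ↦ -2·1·36·8 = -576
  -2*Y*Z**2 ↦ -2·1·6·64 = -768
Sum: F(10, 6, 8) = (-2000) + (-1200) + (2400) + (360) + (1440) + (640) + (432) + (-576) + (-768) = 728.
Reducing mod 11: 728 ≡ 2 (mod 11).
Since F(a, b, c) ≡ 2 ≠ 0 (mod 11), P does NOT lie on the curve.


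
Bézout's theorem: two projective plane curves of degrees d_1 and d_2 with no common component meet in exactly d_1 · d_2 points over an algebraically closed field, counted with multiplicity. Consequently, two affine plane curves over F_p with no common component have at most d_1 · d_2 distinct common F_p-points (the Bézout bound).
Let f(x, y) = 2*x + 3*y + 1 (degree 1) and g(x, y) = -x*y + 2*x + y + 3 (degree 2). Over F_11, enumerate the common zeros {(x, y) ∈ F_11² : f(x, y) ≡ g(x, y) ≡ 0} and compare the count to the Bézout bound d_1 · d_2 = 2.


Common zeros: {(6, 3), (8, 9)}; count = 2; Bézout bound = 2.

deg(f) = 1, deg(g) = 2, so Bézout bound = 2.
Scan x ∈ F_11. For each x, list the y ∈ F_11 with f(x, y) ≡ 0 and those with g(x, y) ≡ 0 (mod 11); the common zeros in that column are the intersection.
  x = 0: f ≡ 0 at y ∈ {7}; g ≡ 0 at y ∈ {8}; common: ∅.
  x = 1: f ≡ 0 at y ∈ {10}; g ≡ 0 at y ∈ ∅; common: ∅.
  x = 2: f ≡ 0 at y ∈ {2}; g ≡ 0 at y ∈ {7}; common: ∅.
  x = 3: f ≡ 0 at y ∈ {5}; g ≡ 0 at y ∈ {10}; common: ∅.
  x = 4: f ≡ 0 at y ∈ {8}; g ≡ 0 at y ∈ {0}; common: ∅.
  x = 5: f ≡ 0 at y ∈ {0}; g ≡ 0 at y ∈ {6}; common: ∅.
  x = 6: f ≡ 0 at y ∈ {3}; g ≡ 0 at y ∈ {3}; common: {3}.
  x = 7: f ≡ 0 at y ∈ {6}; g ≡ 0 at y ∈ {1}; common: ∅.
  x = 8: f ≡ 0 at y ∈ {9}; g ≡ 0 at y ∈ {9}; common: {9}.
  x = 9: f ≡ 0 at y ∈ {1}; g ≡ 0 at y ∈ {4}; common: ∅.
  x = 10: f ≡ 0 at y ∈ {4}; g ≡ 0 at y ∈ {5}; common: ∅.
Collecting: common zeros = {(6, 3), (8, 9)}, so the count is 2.
Comparison with the Bézout bound: 2 ≤ 2 = deg(f)·deg(g), as expected for curves with no common component (the bound is attained).


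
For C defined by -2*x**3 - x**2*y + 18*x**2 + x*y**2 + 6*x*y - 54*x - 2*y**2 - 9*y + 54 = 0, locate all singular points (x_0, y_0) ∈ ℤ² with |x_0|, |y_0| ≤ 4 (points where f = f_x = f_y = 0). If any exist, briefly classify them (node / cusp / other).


Singular points: {(3, 0)}; classification: cusp.

Compute partial derivatives:
  f_x = -6*x**2 - 2*x*y + 36*x + y**2 + 6*y - 54.
  f_y = -x**2 + 2*x*y + 6*x - 4*y - 9.
Scan x_0 ∈ {−4, ..., 4}. For each x_0, f_y(x_0, y) is a polynomial in y; find its integer roots y ∈ {−4, ..., 4}, then test f_x and f at those candidates.
  x = -4: f_y(-4, y) = -12*y - 49; no integer root y with |y| ≤ 4.
  x = -3: f_y(-3, y) = -10*y - 36; no integer root y with |y| ≤ 4.
  x = -2: f_y(-2, y) = -8*y - 25; no integer root y with |y| ≤ 4.
  x = -1: f_y(-1, y) = -6*y - 16; no integer root y with |y| ≤ 4.
  x = 0: f_y(0, y) = -4*y - 9; no integer root y with |y| ≤ 4.
  x = 1: f_y(1, y) = -2*y - 4; vanishes at y ∈ {-2}. (1, -2): f_x = -28 ≠ 0.
  x = 2: f_y(2, y) = -1; no integer root y with |y| ≤ 4.
  x = 3: f_y(3, y) = 2*y; vanishes at y ∈ {0}. (3, 0): f_x = 0, f = 0 — SINGULAR.
  x = 4: f_y(4, y) = 4*y - 1; no integer root y with |y| ≤ 4.
Only singular point on the grid: (3, 0).
Classify: substitute x = 3 + u, y = 0 + v and expand: f = -2*u**3 - u**2*v + u*v**2 + v**2.
No constant or linear terms (consistent with a singular point). Quadratic part: v**2. Cubic part: -2*u**3 - u**2*v + u*v**2.
The quadratic part v**2 is a perfect square, so there is a single (double) tangent line v = 0, i.e. y = 0. Restricting the cubic part to that line (v = 0) leaves -2*u**3 ≠ 0, so f is not divisible by v and the branch is v² ≈ 2*u**3 to lowest order — this is a cusp.
Classification: cusp.
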